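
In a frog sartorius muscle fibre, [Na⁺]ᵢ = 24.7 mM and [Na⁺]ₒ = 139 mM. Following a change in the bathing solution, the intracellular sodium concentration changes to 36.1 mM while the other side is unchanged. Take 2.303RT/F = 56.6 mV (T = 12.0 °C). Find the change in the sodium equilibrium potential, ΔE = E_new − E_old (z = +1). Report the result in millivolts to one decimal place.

-9.3 mV

E_old = (56.6/1)·log₁₀(139/24.7) = 42.47 mV
E_new = (56.6/1)·log₁₀(139/36.1) = 33.14 mV
ΔE = 33.14 − (42.47) = -9.33 mV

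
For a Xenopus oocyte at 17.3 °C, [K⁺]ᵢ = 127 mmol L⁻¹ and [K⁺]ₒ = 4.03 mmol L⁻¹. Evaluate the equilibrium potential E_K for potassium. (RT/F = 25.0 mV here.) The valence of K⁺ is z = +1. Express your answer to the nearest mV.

E = (25.0/z) · ln([K⁺]_out/[K⁺]_in) with z = +1.
= (25.0/1) · ln(4.03/127) = 25.00 · ln(0.03173)
= 25.00 · (-3.4504) = -86.26 mV

-86 mV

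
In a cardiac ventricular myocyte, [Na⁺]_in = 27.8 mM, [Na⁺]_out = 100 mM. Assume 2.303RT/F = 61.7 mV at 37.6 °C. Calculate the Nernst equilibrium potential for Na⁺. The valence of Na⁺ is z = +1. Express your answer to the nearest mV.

E = (61.7/z) · log₁₀([Na⁺]_out/[Na⁺]_in) with z = +1.
= (61.7/1) · log₁₀(100/27.8) = 61.70 · log₁₀(3.597)
= 61.70 · (0.5560) = 34.30 mV

34 mV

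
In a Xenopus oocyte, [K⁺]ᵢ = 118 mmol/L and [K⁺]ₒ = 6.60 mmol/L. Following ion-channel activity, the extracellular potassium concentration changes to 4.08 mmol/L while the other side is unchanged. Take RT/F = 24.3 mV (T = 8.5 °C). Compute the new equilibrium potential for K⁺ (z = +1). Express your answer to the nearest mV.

After the shift: [K⁺]_out = 4.08, [K⁺]_in = 118 mmol/L.
E_new = (24.3/1)·ln(4.08/118) = 24.30 · (-3.3646) = -81.76 mV

-82 mV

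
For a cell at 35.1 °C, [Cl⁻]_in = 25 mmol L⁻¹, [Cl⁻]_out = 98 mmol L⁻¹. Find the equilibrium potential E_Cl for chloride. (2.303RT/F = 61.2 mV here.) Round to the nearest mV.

-36 mV

E = (61.2/z) · log₁₀([Cl⁻]_out/[Cl⁻]_in) with z = -1.
For an anion, dividing by z = -1 reverses the sign.
= (61.2/-1) · log₁₀(98/25) = -61.20 · log₁₀(3.92)
= -61.20 · (0.5933) = -36.31 mV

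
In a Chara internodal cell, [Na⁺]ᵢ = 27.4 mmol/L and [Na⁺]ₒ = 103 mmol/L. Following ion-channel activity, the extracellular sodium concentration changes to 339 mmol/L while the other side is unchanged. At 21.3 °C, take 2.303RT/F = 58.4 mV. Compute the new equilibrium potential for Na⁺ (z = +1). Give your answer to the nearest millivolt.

After the shift: [Na⁺]_out = 339, [Na⁺]_in = 27.4 mmol/L.
E_new = (58.4/1)·log₁₀(339/27.4) = 58.40 · (1.0924) = 63.80 mV

64 mV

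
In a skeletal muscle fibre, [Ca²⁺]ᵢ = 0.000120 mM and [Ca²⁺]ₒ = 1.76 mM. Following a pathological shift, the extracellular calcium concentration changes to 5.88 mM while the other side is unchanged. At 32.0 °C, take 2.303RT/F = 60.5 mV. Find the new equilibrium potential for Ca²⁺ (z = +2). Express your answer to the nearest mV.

After the shift: [Ca²⁺]_out = 5.88, [Ca²⁺]_in = 0.000120 mM.
E_new = (60.5/2)·log₁₀(5.88/0.000120) = 30.25 · (4.6902) = 141.88 mV

142 mV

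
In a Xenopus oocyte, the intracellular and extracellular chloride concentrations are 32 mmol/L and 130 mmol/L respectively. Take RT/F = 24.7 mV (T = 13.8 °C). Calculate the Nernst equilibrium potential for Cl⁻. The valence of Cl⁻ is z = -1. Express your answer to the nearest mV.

-35 mV

E = (24.7/z) · ln([Cl⁻]_out/[Cl⁻]_in) with z = -1.
For an anion, dividing by z = -1 reverses the sign.
= (24.7/-1) · ln(130/32) = -24.70 · ln(4.062)
= -24.70 · (1.4018) = -34.62 mV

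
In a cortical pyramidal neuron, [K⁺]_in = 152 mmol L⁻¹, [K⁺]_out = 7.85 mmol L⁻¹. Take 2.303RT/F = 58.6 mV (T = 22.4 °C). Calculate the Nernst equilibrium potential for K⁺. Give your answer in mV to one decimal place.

E = (58.6/z) · log₁₀([K⁺]_out/[K⁺]_in) with z = +1.
= (58.6/1) · log₁₀(7.85/152) = 58.60 · log₁₀(0.05164)
= 58.60 · (-1.2870) = -75.42 mV

-75.4 mV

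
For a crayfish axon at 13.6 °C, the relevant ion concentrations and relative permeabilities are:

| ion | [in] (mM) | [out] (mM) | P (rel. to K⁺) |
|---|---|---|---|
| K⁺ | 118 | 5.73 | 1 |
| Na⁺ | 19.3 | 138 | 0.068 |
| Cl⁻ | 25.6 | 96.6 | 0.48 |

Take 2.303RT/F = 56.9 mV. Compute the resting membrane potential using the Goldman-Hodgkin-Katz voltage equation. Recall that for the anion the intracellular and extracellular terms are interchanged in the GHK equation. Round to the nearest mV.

Vm = 56.9 · log₁₀[(Σ P·[cation]ₒ + Σ P·[anion]ᵢ) / (Σ P·[cation]ᵢ + Σ P·[anion]ₒ)]
Numerator = 1×5.73 + 0.068×138 + 0.48×25.6 = 27.4
Denominator = 1×118 + 0.068×19.3 + 0.48×96.6 = 165.7
Vm = 56.9 · log₁₀(0.16539) = 56.9 × (-0.7815) = -44.47 mV

-44 mV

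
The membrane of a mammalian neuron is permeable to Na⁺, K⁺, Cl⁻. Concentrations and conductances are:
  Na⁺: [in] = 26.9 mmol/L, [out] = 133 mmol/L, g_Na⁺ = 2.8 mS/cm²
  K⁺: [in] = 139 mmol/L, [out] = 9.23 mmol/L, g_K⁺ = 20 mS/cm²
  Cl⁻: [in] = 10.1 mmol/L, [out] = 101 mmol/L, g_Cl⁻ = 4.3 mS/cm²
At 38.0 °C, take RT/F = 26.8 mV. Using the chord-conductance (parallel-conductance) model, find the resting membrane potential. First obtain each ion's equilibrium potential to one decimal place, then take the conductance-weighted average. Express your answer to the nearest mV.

E_Na⁺ = (26.8/1)·ln(133/26.9) = 42.8 mV
E_K⁺ = (26.8/1)·ln(9.23/139) = -72.7 mV
E_Cl⁻ = (26.8/-1)·ln(101/10.1) = -61.7 mV
Vm = (Σ gᵢEᵢ)/(Σ gᵢ) = (2.8·42.8 + 20·-72.7 + 4.3·-61.7) / (2.8 + 20 + 4.3)
= -1599.47 / 27.1 = -59.02 mV

-59 mV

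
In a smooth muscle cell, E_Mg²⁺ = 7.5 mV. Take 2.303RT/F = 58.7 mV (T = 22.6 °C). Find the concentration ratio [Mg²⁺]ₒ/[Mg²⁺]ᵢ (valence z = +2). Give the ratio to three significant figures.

1.80

log₁₀([out]/[in]) = E·z/(58.7) = 7.5 × 2 / 58.7 = 0.2555
[out]/[in] = 10^(0.2555) = 1.801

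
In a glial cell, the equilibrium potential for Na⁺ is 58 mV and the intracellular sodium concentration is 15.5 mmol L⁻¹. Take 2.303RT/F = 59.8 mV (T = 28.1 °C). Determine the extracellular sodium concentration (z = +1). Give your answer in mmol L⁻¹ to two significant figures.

Nernst: E = (59.8/1) · log₁₀([out]/[in]), so log₁₀([out]/[in]) = 58.0 × 1 / 59.8 = 0.9699.
[out]/[in] = 10^(0.9699) = 9.33.
[out] = 9.33 × 15.5 = 144.6 mmol L⁻¹.

140 mmol L⁻¹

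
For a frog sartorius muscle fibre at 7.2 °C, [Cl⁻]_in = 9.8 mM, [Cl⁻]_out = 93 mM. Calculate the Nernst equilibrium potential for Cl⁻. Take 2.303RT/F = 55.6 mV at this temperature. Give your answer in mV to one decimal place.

-54.3 mV

E = (55.6/z) · log₁₀([Cl⁻]_out/[Cl⁻]_in) with z = -1.
For an anion, dividing by z = -1 reverses the sign.
= (55.6/-1) · log₁₀(93/9.8) = -55.60 · log₁₀(9.49)
= -55.60 · (0.9773) = -54.34 mV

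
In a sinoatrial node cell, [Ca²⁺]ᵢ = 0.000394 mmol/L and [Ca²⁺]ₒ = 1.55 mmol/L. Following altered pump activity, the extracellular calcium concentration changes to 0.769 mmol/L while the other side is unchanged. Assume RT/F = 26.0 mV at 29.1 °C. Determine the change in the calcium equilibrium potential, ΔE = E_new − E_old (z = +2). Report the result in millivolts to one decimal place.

-9.1 mV

E_old = (26.0/2)·ln(1.55/0.000394) = 107.61 mV
E_new = (26.0/2)·ln(0.769/0.000394) = 98.49 mV
ΔE = 98.49 − (107.61) = -9.11 mV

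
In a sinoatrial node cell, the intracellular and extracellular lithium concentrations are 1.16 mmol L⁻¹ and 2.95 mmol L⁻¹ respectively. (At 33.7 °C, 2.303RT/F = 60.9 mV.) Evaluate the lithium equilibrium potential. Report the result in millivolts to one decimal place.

E = (60.9/z) · log₁₀([Li⁺]_out/[Li⁺]_in) with z = +1.
= (60.9/1) · log₁₀(2.95/1.16) = 60.90 · log₁₀(2.543)
= 60.90 · (0.4054) = 24.69 mV

24.7 mV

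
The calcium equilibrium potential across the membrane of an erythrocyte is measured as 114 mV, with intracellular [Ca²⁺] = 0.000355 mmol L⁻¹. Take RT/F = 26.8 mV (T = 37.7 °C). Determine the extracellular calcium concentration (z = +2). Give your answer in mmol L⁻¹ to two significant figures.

1.8 mmol L⁻¹

Nernst: E = (26.8/2) · ln([out]/[in]), so ln([out]/[in]) = 114.0 × 2 / 26.8 = 8.5075.
[out]/[in] = e^(8.5075) = 4952.
[out] = 4952 × 0.000355 = 1.758 mmol L⁻¹.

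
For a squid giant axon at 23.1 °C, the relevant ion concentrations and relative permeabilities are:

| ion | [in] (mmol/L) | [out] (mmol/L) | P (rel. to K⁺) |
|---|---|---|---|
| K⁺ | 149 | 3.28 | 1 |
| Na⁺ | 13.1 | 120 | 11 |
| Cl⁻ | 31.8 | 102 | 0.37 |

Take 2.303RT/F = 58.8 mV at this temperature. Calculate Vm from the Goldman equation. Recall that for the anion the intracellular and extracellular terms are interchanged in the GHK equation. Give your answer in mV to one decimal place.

35.6 mV

Vm = 58.8 · log₁₀[(Σ P·[cation]ₒ + Σ P·[anion]ᵢ) / (Σ P·[cation]ᵢ + Σ P·[anion]ₒ)]
Numerator = 1×3.28 + 11×120 + 0.37×31.8 = 1335
Denominator = 1×149 + 11×13.1 + 0.37×102 = 330.8
Vm = 58.8 · log₁₀(4.0353) = 58.8 × (0.6059) = 35.63 mV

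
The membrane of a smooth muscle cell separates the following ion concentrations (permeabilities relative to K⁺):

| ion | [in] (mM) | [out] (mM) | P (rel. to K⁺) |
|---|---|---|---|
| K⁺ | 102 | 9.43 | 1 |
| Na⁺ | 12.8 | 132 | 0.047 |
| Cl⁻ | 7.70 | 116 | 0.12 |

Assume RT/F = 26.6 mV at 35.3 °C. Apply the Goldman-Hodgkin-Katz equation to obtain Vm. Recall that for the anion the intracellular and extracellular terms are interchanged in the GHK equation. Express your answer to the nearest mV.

Vm = 26.6 · ln[(Σ P·[cation]ₒ + Σ P·[anion]ᵢ) / (Σ P·[cation]ᵢ + Σ P·[anion]ₒ)]
Numerator = 1×9.43 + 0.047×132 + 0.12×7.70 = 16.56
Denominator = 1×102 + 0.047×12.8 + 0.12×116 = 116.5
Vm = 26.6 · ln(0.1421) = 26.6 × (-1.9512) = -51.90 mV

-52 mV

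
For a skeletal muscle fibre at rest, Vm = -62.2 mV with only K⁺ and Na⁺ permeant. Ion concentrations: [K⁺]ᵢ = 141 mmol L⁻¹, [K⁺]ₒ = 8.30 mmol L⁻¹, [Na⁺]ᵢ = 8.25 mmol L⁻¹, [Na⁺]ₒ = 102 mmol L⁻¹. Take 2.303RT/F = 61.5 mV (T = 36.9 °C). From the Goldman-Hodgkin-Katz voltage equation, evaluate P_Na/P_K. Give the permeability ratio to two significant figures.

Let α = P_Na/P_K. GHK: Vm = 61.5·log₁₀[(Kₒ + α·Naₒ)/(Kᵢ + α·Naᵢ)].
10^(Vm/61.5) = 10^(-62.2/61.5) = 0.097413
So 0.097413·(Kᵢ + α·Naᵢ) = Kₒ + α·Naₒ → α = (0.097413·141.0 − 8.3) / (102.0 − 0.097413·8.25)
α = (13.74 − 8.3) / (102.0 − 0.8037) = 5.435/101.2 = 0.05371

0.054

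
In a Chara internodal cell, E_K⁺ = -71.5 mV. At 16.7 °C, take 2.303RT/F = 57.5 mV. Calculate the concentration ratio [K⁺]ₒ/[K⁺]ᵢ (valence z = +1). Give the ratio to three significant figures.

0.0571

log₁₀([out]/[in]) = E·z/(57.5) = -71.5 × 1 / 57.5 = -1.2435
[out]/[in] = 10^(-1.2435) = 0.05708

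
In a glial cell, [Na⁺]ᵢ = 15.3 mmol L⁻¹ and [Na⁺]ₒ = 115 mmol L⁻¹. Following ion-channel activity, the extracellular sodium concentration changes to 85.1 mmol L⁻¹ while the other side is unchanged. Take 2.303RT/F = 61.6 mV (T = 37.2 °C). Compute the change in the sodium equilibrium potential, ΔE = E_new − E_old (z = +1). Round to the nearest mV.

E_old = (61.6/1)·log₁₀(115/15.3) = 53.96 mV
E_new = (61.6/1)·log₁₀(85.1/15.3) = 45.91 mV
ΔE = 45.91 − (53.96) = -8.06 mV

-8 mV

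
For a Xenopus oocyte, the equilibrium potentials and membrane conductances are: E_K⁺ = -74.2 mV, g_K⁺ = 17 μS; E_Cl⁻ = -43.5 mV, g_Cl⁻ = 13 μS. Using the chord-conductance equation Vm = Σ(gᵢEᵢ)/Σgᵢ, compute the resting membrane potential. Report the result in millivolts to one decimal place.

Σ gᵢEᵢ = 17·(-74.2) + 13·(-43.5) = -1826.90
Σ gᵢ = 17 + 13 = 30
Vm = -1826.90 / 30 = -60.90 mV

-60.9 mV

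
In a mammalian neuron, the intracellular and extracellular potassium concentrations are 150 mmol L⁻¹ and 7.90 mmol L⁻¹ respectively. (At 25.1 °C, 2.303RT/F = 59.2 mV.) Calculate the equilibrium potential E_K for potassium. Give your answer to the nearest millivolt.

E = (59.2/z) · log₁₀([K⁺]_out/[K⁺]_in) with z = +1.
= (59.2/1) · log₁₀(7.90/150) = 59.20 · log₁₀(0.05267)
= 59.20 · (-1.2785) = -75.69 mV

-76 mV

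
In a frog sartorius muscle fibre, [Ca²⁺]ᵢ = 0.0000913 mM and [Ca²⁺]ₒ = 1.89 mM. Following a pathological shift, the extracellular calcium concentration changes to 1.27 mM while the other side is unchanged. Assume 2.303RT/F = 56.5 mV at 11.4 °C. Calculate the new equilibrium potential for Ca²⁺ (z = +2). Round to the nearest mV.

After the shift: [Ca²⁺]_out = 1.27, [Ca²⁺]_in = 0.0000913 mM.
E_new = (56.5/2)·log₁₀(1.27/0.0000913) = 28.25 · (4.1433) = 117.05 mV

117 mV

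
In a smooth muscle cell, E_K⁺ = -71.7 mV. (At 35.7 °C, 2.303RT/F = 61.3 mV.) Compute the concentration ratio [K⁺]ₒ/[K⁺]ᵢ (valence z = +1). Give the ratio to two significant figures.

log₁₀([out]/[in]) = E·z/(61.3) = -71.7 × 1 / 61.3 = -1.1697
[out]/[in] = 10^(-1.1697) = 0.06766

0.068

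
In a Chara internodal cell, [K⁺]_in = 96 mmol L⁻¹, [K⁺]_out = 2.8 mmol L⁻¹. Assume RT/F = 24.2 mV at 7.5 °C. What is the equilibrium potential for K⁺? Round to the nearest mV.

-86 mV

E = (24.2/z) · ln([K⁺]_out/[K⁺]_in) with z = +1.
= (24.2/1) · ln(2.8/96) = 24.20 · ln(0.02917)
= 24.20 · (-3.5347) = -85.54 mV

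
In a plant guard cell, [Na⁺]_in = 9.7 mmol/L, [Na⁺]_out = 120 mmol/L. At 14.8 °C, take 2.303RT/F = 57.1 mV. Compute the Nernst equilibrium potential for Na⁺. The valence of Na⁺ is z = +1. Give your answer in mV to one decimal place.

E = (57.1/z) · log₁₀([Na⁺]_out/[Na⁺]_in) with z = +1.
= (57.1/1) · log₁₀(120/9.7) = 57.10 · log₁₀(12.37)
= 57.10 · (1.0924) = 62.38 mV

62.4 mV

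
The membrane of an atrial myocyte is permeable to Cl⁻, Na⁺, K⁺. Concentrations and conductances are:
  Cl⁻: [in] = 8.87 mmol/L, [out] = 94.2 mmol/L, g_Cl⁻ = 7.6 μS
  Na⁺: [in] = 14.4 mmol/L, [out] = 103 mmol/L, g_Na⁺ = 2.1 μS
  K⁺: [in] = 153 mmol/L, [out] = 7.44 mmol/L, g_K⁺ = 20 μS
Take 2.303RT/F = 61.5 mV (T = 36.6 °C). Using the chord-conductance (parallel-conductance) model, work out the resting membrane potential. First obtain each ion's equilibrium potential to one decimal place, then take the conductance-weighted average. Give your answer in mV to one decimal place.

-66.8 mV

E_Cl⁻ = (61.5/-1)·log₁₀(94.2/8.87) = -63.1 mV
E_Na⁺ = (61.5/1)·log₁₀(103/14.4) = 52.6 mV
E_K⁺ = (61.5/1)·log₁₀(7.44/153) = -80.8 mV
Vm = (Σ gᵢEᵢ)/(Σ gᵢ) = (7.6·-63.1 + 2.1·52.6 + 20·-80.8) / (7.6 + 2.1 + 20)
= -1985.10 / 29.7 = -66.84 mV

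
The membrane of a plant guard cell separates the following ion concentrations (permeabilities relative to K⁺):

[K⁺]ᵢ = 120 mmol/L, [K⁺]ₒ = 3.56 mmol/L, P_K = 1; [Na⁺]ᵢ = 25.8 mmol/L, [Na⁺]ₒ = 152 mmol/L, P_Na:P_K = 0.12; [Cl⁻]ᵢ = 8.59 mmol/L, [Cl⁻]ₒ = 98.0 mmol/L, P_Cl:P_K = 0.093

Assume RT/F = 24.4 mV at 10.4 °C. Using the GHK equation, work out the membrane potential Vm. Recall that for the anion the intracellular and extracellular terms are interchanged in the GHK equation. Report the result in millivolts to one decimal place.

-43.1 mV

Vm = 24.4 · ln[(Σ P·[cation]ₒ + Σ P·[anion]ᵢ) / (Σ P·[cation]ᵢ + Σ P·[anion]ₒ)]
Numerator = 1×3.56 + 0.12×152 + 0.093×8.59 = 22.6
Denominator = 1×120 + 0.12×25.8 + 0.093×98.0 = 132.2
Vm = 24.4 · ln(0.17093) = 24.4 × (-1.7665) = -43.10 mV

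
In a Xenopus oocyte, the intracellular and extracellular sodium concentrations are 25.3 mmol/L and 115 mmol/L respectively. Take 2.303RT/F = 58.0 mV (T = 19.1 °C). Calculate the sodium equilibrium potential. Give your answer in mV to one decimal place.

E = (58.0/z) · log₁₀([Na⁺]_out/[Na⁺]_in) with z = +1.
= (58.0/1) · log₁₀(115/25.3) = 58.00 · log₁₀(4.545)
= 58.00 · (0.6576) = 38.14 mV

38.1 mV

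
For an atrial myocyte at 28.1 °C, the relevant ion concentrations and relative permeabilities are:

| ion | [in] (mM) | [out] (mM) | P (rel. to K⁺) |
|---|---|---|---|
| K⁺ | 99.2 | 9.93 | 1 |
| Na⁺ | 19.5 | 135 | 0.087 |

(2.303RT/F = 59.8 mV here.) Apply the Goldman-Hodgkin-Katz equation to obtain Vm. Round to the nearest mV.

-40 mV

Vm = 59.8 · log₁₀[(Σ P·[cation]ₒ + Σ P·[anion]ᵢ) / (Σ P·[cation]ᵢ + Σ P·[anion]ₒ)]
Numerator = 1×9.93 + 0.087×135 = 21.67
Denominator = 1×99.2 + 0.087×19.5 = 100.9
Vm = 59.8 · log₁₀(0.21482) = 59.8 × (-0.6679) = -39.94 mV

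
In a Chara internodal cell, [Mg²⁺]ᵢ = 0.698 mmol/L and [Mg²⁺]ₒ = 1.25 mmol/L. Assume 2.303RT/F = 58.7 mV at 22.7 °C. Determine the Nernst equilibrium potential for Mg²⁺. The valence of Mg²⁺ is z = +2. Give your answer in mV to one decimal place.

E = (58.7/z) · log₁₀([Mg²⁺]_out/[Mg²⁺]_in) with z = +2.
= (58.7/2) · log₁₀(1.25/0.698) = 29.35 · log₁₀(1.791)
= 29.35 · (0.2531) = 7.43 mV

7.4 mV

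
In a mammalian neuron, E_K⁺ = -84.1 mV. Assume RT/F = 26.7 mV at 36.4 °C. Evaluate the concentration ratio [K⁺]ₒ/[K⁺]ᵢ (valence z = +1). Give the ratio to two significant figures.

0.043

ln([out]/[in]) = E·z/(26.7) = -84.1 × 1 / 26.7 = -3.1498
[out]/[in] = e^(-3.1498) = 0.04286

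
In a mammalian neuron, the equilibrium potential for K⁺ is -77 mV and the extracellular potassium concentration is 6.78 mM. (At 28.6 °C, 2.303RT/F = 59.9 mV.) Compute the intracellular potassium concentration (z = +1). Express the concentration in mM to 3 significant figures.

131 mM

Nernst: E = (59.9/1) · log₁₀([out]/[in]), so log₁₀([out]/[in]) = -77.0 × 1 / 59.9 = -1.2855.
[out]/[in] = 10^(-1.2855) = 0.05182.
[in] = 6.78 / 0.05182 = 130.8 mM.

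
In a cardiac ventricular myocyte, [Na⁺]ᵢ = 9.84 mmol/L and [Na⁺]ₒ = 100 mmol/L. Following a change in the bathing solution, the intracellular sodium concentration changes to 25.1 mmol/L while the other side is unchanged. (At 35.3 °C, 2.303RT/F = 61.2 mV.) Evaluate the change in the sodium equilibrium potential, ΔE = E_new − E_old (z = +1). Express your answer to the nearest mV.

-25 mV

E_old = (61.2/1)·log₁₀(100/9.84) = 61.63 mV
E_new = (61.2/1)·log₁₀(100/25.1) = 36.74 mV
ΔE = 36.74 − (61.63) = -24.89 mV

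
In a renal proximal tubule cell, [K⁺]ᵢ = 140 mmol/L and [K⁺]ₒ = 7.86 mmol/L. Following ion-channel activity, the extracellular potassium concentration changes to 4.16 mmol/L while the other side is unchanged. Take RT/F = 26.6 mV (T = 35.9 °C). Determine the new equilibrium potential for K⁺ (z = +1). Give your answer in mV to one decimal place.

After the shift: [K⁺]_out = 4.16, [K⁺]_in = 140 mmol/L.
E_new = (26.6/1)·ln(4.16/140) = 26.60 · (-3.5161) = -93.53 mV

-93.5 mV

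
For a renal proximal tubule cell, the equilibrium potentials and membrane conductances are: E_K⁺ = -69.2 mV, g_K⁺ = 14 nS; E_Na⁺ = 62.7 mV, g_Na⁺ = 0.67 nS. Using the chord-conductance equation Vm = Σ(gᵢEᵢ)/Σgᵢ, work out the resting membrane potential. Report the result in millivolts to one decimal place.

-63.2 mV

Σ gᵢEᵢ = 14·(-69.2) + 0.67·(62.7) = -926.79
Σ gᵢ = 14 + 0.67 = 14.67
Vm = -926.79 / 14.67 = -63.18 mV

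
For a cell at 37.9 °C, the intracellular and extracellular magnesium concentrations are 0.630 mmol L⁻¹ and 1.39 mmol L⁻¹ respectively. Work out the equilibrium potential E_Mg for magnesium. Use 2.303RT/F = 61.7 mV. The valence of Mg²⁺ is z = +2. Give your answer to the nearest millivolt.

E = (61.7/z) · log₁₀([Mg²⁺]_out/[Mg²⁺]_in) with z = +2.
= (61.7/2) · log₁₀(1.39/0.630) = 30.85 · log₁₀(2.206)
= 30.85 · (0.3437) = 10.60 mV

11 mV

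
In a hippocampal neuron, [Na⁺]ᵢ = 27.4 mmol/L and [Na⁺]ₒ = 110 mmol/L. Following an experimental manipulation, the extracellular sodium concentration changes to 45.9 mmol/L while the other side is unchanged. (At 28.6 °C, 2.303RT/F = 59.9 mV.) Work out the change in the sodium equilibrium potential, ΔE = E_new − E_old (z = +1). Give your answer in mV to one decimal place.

-22.7 mV

E_old = (59.9/1)·log₁₀(110/27.4) = 36.16 mV
E_new = (59.9/1)·log₁₀(45.9/27.4) = 13.42 mV
ΔE = 13.42 − (36.16) = -22.74 mV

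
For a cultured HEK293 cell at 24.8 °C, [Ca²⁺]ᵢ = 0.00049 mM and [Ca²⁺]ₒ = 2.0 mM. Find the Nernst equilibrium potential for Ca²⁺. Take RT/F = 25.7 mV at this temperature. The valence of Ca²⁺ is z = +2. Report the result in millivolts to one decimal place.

106.8 mV

E = (25.7/z) · ln([Ca²⁺]_out/[Ca²⁺]_in) with z = +2.
= (25.7/2) · ln(2.0/0.00049) = 12.85 · ln(4082)
= 12.85 · (8.3143) = 106.84 mV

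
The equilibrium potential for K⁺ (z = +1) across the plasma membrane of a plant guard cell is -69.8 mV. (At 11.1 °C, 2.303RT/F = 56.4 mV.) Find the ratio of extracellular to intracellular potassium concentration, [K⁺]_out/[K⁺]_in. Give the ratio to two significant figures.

0.058

log₁₀([out]/[in]) = E·z/(56.4) = -69.8 × 1 / 56.4 = -1.2376
[out]/[in] = 10^(-1.2376) = 0.05786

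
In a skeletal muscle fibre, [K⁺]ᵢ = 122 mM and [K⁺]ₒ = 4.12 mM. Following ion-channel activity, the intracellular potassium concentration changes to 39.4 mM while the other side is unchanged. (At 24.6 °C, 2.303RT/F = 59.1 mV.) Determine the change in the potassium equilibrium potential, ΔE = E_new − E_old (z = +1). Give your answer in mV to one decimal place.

29.0 mV

E_old = (59.1/1)·log₁₀(4.12/122) = -86.96 mV
E_new = (59.1/1)·log₁₀(4.12/39.4) = -57.95 mV
ΔE = -57.95 − (-86.96) = 29.01 mV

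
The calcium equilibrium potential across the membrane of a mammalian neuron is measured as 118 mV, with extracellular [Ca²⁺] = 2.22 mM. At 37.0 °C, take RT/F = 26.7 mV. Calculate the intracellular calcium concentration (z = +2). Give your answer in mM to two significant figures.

0.00032 mM

Nernst: E = (26.7/2) · ln([out]/[in]), so ln([out]/[in]) = 118.0 × 2 / 26.7 = 8.8390.
[out]/[in] = e^(8.8390) = 6898.
[in] = 2.22 / 6898 = 0.0003218 mM.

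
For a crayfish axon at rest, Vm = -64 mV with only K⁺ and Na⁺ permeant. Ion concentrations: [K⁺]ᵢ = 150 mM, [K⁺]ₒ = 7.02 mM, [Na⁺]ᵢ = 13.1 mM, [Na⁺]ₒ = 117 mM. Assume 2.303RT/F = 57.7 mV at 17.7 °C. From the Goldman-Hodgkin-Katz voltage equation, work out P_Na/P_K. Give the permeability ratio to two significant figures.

0.040

Let α = P_Na/P_K. GHK: Vm = 57.7·log₁₀[(Kₒ + α·Naₒ)/(Kᵢ + α·Naᵢ)].
10^(Vm/57.7) = 10^(-64.0/57.7) = 0.07777
So 0.07777·(Kᵢ + α·Naᵢ) = Kₒ + α·Naₒ → α = (0.07777·150.0 − 7.02) / (117.0 − 0.07777·13.1)
α = (11.67 − 7.02) / (117.0 − 1.019) = 4.646/116 = 0.04005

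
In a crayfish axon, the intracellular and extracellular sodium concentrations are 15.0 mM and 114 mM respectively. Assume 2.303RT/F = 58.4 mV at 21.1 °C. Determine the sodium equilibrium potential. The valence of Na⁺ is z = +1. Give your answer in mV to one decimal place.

51.4 mV

E = (58.4/z) · log₁₀([Na⁺]_out/[Na⁺]_in) with z = +1.
= (58.4/1) · log₁₀(114/15.0) = 58.40 · log₁₀(7.6)
= 58.40 · (0.8808) = 51.44 mV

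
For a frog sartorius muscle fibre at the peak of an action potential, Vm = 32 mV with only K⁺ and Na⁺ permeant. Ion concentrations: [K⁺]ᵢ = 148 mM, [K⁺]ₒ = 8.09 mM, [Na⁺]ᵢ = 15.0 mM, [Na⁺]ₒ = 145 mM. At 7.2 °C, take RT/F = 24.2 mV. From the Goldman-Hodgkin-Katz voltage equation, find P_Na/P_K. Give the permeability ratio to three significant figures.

Let α = P_Na/P_K. GHK: Vm = 24.2·ln[(Kₒ + α·Naₒ)/(Kᵢ + α·Naᵢ)].
e^(Vm/24.2) = e^(32.0/24.2) = 3.7521
So 3.7521·(Kᵢ + α·Naᵢ) = Kₒ + α·Naₒ → α = (3.7521·148.0 − 8.09) / (145.0 − 3.7521·15.0)
α = (555.3 − 8.09) / (145.0 − 56.28) = 547.2/88.72 = 6.168

6.17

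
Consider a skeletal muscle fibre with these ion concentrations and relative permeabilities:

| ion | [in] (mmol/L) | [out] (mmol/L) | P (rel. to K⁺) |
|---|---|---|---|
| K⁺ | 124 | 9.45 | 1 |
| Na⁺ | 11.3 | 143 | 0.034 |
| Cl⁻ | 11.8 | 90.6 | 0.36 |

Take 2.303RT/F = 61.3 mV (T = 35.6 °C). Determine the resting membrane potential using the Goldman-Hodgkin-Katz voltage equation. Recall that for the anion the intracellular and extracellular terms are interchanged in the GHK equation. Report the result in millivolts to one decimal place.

-56.8 mV

Vm = 61.3 · log₁₀[(Σ P·[cation]ₒ + Σ P·[anion]ᵢ) / (Σ P·[cation]ᵢ + Σ P·[anion]ₒ)]
Numerator = 1×9.45 + 0.034×143 + 0.36×11.8 = 18.56
Denominator = 1×124 + 0.034×11.3 + 0.36×90.6 = 157
Vm = 61.3 · log₁₀(0.11822) = 61.3 × (-0.9273) = -56.84 mV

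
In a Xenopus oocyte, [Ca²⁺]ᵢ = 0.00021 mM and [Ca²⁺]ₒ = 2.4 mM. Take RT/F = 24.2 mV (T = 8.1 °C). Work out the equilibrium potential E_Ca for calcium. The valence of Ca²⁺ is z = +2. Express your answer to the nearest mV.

113 mV

E = (24.2/z) · ln([Ca²⁺]_out/[Ca²⁺]_in) with z = +2.
= (24.2/2) · ln(2.4/0.00021) = 12.10 · ln(1.143e+04)
= 12.10 · (9.3439) = 113.06 mV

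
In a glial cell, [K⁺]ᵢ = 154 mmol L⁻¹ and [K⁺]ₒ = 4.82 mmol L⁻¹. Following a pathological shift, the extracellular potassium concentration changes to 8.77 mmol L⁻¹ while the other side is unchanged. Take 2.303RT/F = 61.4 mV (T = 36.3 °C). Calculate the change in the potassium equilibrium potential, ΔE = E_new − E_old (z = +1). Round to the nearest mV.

E_old = (61.4/1)·log₁₀(4.82/154) = -92.37 mV
E_new = (61.4/1)·log₁₀(8.77/154) = -76.41 mV
ΔE = -76.41 − (-92.37) = 15.96 mV

16 mV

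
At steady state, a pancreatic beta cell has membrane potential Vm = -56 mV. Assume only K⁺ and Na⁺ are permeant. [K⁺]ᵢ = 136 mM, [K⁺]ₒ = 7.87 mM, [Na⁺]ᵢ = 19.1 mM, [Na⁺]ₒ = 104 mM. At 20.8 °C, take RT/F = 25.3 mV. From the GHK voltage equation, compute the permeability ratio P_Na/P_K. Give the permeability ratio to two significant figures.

0.069

Let α = P_Na/P_K. GHK: Vm = 25.3·ln[(Kₒ + α·Naₒ)/(Kᵢ + α·Naᵢ)].
e^(Vm/25.3) = e^(-56.0/25.3) = 0.10932
So 0.10932·(Kᵢ + α·Naᵢ) = Kₒ + α·Naₒ → α = (0.10932·136.0 − 7.87) / (104.0 − 0.10932·19.1)
α = (14.87 − 7.87) / (104.0 − 2.088) = 6.998/101.9 = 0.06867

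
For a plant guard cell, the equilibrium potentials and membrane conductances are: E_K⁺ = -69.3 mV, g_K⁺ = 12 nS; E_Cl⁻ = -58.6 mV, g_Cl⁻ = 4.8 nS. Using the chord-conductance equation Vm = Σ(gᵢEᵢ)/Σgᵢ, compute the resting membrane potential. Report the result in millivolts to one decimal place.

-66.2 mV

Σ gᵢEᵢ = 12·(-69.3) + 4.8·(-58.6) = -1112.88
Σ gᵢ = 12 + 4.8 = 16.8
Vm = -1112.88 / 16.8 = -66.24 mV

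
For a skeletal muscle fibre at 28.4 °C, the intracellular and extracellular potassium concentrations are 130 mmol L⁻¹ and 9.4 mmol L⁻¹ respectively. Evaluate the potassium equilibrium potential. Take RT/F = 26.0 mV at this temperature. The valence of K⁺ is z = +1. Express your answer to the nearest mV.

-68 mV

E = (26.0/z) · ln([K⁺]_out/[K⁺]_in) with z = +1.
= (26.0/1) · ln(9.4/130) = 26.00 · ln(0.07231)
= 26.00 · (-2.6268) = -68.30 mV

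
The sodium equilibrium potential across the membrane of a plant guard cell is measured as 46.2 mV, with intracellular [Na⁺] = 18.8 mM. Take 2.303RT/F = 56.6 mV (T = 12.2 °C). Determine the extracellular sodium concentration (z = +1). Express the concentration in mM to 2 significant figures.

120 mM

Nernst: E = (56.6/1) · log₁₀([out]/[in]), so log₁₀([out]/[in]) = 46.2 × 1 / 56.6 = 0.8163.
[out]/[in] = 10^(0.8163) = 6.55.
[out] = 6.55 × 18.8 = 123.1 mM.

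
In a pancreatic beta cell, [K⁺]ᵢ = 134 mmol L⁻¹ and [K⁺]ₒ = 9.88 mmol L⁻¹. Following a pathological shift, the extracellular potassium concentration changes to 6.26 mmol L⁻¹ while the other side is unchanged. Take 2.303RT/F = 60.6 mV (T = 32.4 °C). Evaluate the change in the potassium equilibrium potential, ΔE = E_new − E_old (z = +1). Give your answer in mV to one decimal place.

-12.0 mV

E_old = (60.6/1)·log₁₀(9.88/134) = -68.62 mV
E_new = (60.6/1)·log₁₀(6.26/134) = -80.63 mV
ΔE = -80.63 − (-68.62) = -12.01 mV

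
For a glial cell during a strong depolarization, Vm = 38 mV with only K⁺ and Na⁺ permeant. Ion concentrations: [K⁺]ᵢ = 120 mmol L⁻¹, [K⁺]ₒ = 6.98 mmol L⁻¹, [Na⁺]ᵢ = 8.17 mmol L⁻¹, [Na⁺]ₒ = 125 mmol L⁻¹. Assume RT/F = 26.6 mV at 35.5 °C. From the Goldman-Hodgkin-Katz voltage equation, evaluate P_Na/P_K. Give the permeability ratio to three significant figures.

Let α = P_Na/P_K. GHK: Vm = 26.6·ln[(Kₒ + α·Naₒ)/(Kᵢ + α·Naᵢ)].
e^(Vm/26.6) = e^(38.0/26.6) = 4.1727
So 4.1727·(Kᵢ + α·Naᵢ) = Kₒ + α·Naₒ → α = (4.1727·120.0 − 6.98) / (125.0 − 4.1727·8.17)
α = (500.7 − 6.98) / (125.0 − 34.09) = 493.7/90.91 = 5.431

5.43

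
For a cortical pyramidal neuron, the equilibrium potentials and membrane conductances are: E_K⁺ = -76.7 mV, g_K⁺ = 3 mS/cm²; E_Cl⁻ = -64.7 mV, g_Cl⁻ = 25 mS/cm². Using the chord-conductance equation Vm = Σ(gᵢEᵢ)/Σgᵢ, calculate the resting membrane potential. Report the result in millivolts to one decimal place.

-66.0 mV

Σ gᵢEᵢ = 3·(-76.7) + 25·(-64.7) = -1847.60
Σ gᵢ = 3 + 25 = 28
Vm = -1847.60 / 28 = -65.99 mV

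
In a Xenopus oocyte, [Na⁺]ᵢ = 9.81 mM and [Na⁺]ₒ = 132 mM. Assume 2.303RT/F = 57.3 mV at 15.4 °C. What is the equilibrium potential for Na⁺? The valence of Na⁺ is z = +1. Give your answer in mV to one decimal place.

64.7 mV

E = (57.3/z) · log₁₀([Na⁺]_out/[Na⁺]_in) with z = +1.
= (57.3/1) · log₁₀(132/9.81) = 57.30 · log₁₀(13.46)
= 57.30 · (1.1289) = 64.69 mV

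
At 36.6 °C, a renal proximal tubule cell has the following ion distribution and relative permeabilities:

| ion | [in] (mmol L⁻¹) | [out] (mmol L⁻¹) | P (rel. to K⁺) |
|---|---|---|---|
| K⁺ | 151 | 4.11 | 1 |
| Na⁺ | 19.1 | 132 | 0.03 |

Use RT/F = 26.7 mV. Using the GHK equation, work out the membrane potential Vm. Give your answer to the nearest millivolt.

-78 mV

Vm = 26.7 · ln[(Σ P·[cation]ₒ + Σ P·[anion]ᵢ) / (Σ P·[cation]ᵢ + Σ P·[anion]ₒ)]
Numerator = 1×4.11 + 0.03×132 = 8.07
Denominator = 1×151 + 0.03×19.1 = 151.6
Vm = 26.7 · ln(0.053242) = 26.7 × (-2.9329) = -78.31 mV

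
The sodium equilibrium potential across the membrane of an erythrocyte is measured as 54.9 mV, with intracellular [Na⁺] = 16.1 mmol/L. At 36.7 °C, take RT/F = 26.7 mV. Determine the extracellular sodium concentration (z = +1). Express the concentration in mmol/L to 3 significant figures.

Nernst: E = (26.7/1) · ln([out]/[in]), so ln([out]/[in]) = 54.9 × 1 / 26.7 = 2.0562.
[out]/[in] = e^(2.0562) = 7.816.
[out] = 7.816 × 16.1 = 125.8 mmol/L.

126 mmol/L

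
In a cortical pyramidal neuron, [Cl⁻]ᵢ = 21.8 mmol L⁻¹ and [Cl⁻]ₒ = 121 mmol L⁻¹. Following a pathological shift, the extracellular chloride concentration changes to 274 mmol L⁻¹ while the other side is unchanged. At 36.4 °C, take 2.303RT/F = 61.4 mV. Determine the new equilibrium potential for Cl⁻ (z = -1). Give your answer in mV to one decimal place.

After the shift: [Cl⁻]_out = 274, [Cl⁻]_in = 21.8 mmol L⁻¹.
E_new = (61.4/-1)·log₁₀(274/21.8) = -61.40 · (1.0993) = -67.50 mV

-67.5 mV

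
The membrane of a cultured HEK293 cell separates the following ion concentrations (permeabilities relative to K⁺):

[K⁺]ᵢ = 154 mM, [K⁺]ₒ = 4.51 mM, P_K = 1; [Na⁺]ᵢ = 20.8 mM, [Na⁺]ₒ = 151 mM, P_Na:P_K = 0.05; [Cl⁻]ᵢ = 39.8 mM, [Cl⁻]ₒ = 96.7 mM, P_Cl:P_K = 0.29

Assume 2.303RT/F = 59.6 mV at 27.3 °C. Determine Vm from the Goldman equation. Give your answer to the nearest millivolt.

-53 mV

Vm = 59.6 · log₁₀[(Σ P·[cation]ₒ + Σ P·[anion]ᵢ) / (Σ P·[cation]ᵢ + Σ P·[anion]ₒ)]
Numerator = 1×4.51 + 0.05×151 + 0.29×39.8 = 23.6
Denominator = 1×154 + 0.05×20.8 + 0.29×96.7 = 183.1
Vm = 59.6 · log₁₀(0.12891) = 59.6 × (-0.8897) = -53.03 mV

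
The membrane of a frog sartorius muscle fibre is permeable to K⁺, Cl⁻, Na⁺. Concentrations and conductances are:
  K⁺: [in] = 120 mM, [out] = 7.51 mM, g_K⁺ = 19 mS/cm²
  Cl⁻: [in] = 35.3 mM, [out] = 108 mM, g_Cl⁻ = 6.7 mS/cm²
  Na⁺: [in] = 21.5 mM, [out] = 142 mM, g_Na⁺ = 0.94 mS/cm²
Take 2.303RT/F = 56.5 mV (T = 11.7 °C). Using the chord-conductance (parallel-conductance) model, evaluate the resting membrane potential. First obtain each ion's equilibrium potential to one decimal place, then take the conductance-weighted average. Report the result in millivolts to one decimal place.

-53.8 mV

E_K⁺ = (56.5/1)·log₁₀(7.51/120) = -68.0 mV
E_Cl⁻ = (56.5/-1)·log₁₀(108/35.3) = -27.4 mV
E_Na⁺ = (56.5/1)·log₁₀(142/21.5) = 46.3 mV
Vm = (Σ gᵢEᵢ)/(Σ gᵢ) = (19·-68.0 + 6.7·-27.4 + 0.94·46.3) / (19 + 6.7 + 0.94)
= -1432.06 / 26.64 = -53.76 mV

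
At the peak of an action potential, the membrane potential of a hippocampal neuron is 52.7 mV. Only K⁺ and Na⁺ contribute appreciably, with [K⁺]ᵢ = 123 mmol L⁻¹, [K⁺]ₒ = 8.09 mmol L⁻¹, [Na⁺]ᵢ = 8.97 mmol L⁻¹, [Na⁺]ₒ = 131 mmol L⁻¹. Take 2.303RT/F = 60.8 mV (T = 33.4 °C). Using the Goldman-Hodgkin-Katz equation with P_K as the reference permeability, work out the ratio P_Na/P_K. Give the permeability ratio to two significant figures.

14

Let α = P_Na/P_K. GHK: Vm = 60.8·log₁₀[(Kₒ + α·Naₒ)/(Kᵢ + α·Naᵢ)].
10^(Vm/60.8) = 10^(52.7/60.8) = 7.3583
So 7.3583·(Kᵢ + α·Naᵢ) = Kₒ + α·Naₒ → α = (7.3583·123.0 − 8.09) / (131.0 − 7.3583·8.97)
α = (905.1 − 8.09) / (131.0 − 66) = 897/65 = 13.8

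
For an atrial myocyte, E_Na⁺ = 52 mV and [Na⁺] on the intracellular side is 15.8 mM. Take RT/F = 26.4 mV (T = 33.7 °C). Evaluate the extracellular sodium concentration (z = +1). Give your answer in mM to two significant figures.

110 mM

Nernst: E = (26.4/1) · ln([out]/[in]), so ln([out]/[in]) = 52.0 × 1 / 26.4 = 1.9697.
[out]/[in] = e^(1.9697) = 7.169.
[out] = 7.169 × 15.8 = 113.3 mM.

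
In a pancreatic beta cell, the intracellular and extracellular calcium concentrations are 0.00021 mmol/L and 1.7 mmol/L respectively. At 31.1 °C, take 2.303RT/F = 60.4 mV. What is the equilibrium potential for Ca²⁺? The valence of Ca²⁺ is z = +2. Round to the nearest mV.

E = (60.4/z) · log₁₀([Ca²⁺]_out/[Ca²⁺]_in) with z = +2.
= (60.4/2) · log₁₀(1.7/0.00021) = 30.20 · log₁₀(8095)
= 30.20 · (3.9082) = 118.03 mV

118 mV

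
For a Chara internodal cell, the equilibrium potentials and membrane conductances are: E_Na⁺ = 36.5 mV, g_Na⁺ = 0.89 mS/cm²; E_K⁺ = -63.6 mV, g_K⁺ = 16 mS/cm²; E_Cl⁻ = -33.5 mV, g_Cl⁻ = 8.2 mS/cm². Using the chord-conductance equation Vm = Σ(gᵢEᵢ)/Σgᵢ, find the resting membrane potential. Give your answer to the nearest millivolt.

Σ gᵢEᵢ = 0.89·(36.5) + 16·(-63.6) + 8.2·(-33.5) = -1259.82
Σ gᵢ = 0.89 + 16 + 8.2 = 25.09
Vm = -1259.82 / 25.09 = -50.21 mV

-50 mV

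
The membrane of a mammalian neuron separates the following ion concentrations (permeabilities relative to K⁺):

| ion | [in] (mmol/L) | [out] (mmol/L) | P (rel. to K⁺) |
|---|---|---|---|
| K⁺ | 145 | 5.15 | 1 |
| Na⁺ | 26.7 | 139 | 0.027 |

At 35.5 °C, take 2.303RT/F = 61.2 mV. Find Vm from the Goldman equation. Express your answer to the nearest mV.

-74 mV

Vm = 61.2 · log₁₀[(Σ P·[cation]ₒ + Σ P·[anion]ᵢ) / (Σ P·[cation]ᵢ + Σ P·[anion]ₒ)]
Numerator = 1×5.15 + 0.027×139 = 8.903
Denominator = 1×145 + 0.027×26.7 = 145.7
Vm = 61.2 · log₁₀(0.061096) = 61.2 × (-1.2140) = -74.30 mV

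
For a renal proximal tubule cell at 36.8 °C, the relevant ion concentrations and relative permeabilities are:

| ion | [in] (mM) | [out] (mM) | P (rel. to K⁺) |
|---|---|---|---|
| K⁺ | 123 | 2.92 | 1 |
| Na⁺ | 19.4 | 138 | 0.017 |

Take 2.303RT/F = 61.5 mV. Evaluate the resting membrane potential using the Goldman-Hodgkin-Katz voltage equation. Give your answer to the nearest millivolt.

-84 mV

Vm = 61.5 · log₁₀[(Σ P·[cation]ₒ + Σ P·[anion]ᵢ) / (Σ P·[cation]ᵢ + Σ P·[anion]ₒ)]
Numerator = 1×2.92 + 0.017×138 = 5.266
Denominator = 1×123 + 0.017×19.4 = 123.3
Vm = 61.5 · log₁₀(0.042699) = 61.5 × (-1.3696) = -84.23 mV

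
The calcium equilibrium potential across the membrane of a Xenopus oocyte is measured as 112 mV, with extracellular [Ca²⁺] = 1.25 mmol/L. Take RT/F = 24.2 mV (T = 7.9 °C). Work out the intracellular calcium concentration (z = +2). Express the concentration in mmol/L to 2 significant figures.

Nernst: E = (24.2/2) · ln([out]/[in]), so ln([out]/[in]) = 112.0 × 2 / 24.2 = 9.2562.
[out]/[in] = e^(9.2562) = 1.047e+04.
[in] = 1.25 / 1.047e+04 = 0.0001194 mmol/L.

0.00012 mmol/L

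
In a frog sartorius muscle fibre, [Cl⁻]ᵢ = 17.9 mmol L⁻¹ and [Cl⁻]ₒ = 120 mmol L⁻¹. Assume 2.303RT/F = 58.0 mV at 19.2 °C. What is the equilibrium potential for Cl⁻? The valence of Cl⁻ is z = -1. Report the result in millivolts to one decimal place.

E = (58.0/z) · log₁₀([Cl⁻]_out/[Cl⁻]_in) with z = -1.
For an anion, dividing by z = -1 reverses the sign.
= (58.0/-1) · log₁₀(120/17.9) = -58.00 · log₁₀(6.704)
= -58.00 · (0.8263) = -47.93 mV

-47.9 mV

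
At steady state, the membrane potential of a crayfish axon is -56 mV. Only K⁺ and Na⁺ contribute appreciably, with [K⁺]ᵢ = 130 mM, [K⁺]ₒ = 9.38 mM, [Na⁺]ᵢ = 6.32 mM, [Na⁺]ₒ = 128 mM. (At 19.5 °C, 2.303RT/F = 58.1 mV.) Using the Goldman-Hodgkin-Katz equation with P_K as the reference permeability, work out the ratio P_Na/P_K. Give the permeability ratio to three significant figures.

Let α = P_Na/P_K. GHK: Vm = 58.1·log₁₀[(Kₒ + α·Naₒ)/(Kᵢ + α·Naᵢ)].
10^(Vm/58.1) = 10^(-56.0/58.1) = 0.10868
So 0.10868·(Kᵢ + α·Naᵢ) = Kₒ + α·Naₒ → α = (0.10868·130.0 − 9.38) / (128.0 − 0.10868·6.32)
α = (14.13 − 9.38) / (128.0 − 0.6868) = 4.748/127.3 = 0.0373

0.0373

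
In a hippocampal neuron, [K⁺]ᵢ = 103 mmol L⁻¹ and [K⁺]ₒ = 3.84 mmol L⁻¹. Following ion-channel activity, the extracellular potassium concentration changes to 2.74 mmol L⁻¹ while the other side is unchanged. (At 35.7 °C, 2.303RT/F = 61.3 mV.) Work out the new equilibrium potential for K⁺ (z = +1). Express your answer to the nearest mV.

-97 mV

After the shift: [K⁺]_out = 2.74, [K⁺]_in = 103 mmol L⁻¹.
E_new = (61.3/1)·log₁₀(2.74/103) = 61.30 · (-1.5751) = -96.55 mV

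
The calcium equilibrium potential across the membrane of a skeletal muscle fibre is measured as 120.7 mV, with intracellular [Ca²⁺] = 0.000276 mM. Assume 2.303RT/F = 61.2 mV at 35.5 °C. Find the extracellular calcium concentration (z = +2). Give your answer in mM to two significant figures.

Nernst: E = (61.2/2) · log₁₀([out]/[in]), so log₁₀([out]/[in]) = 120.7 × 2 / 61.2 = 3.9444.
[out]/[in] = 10^(3.9444) = 8799.
[out] = 8799 × 0.000276 = 2.429 mM.

2.4 mM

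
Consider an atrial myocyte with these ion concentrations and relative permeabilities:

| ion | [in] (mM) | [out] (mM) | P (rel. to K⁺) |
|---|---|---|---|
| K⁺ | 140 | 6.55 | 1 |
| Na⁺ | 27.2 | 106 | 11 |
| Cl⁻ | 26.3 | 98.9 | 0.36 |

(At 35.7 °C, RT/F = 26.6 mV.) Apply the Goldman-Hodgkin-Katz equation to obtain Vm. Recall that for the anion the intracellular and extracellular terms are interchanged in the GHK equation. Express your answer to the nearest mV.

24 mV

Vm = 26.6 · ln[(Σ P·[cation]ₒ + Σ P·[anion]ᵢ) / (Σ P·[cation]ᵢ + Σ P·[anion]ₒ)]
Numerator = 1×6.55 + 11×106 + 0.36×26.3 = 1182
Denominator = 1×140 + 11×27.2 + 0.36×98.9 = 474.8
Vm = 26.6 · ln(2.4895) = 26.6 × (0.9121) = 24.26 mV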